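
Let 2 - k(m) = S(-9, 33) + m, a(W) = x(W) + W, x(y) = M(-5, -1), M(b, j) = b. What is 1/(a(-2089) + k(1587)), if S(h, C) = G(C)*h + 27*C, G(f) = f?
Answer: -1/4273 ≈ -0.00023403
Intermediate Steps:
x(y) = -5
a(W) = -5 + W
S(h, C) = 27*C + C*h (S(h, C) = C*h + 27*C = 27*C + C*h)
k(m) = -592 - m (k(m) = 2 - (33*(27 - 9) + m) = 2 - (33*18 + m) = 2 - (594 + m) = 2 + (-594 - m) = -592 - m)
1/(a(-2089) + k(1587)) = 1/((-5 - 2089) + (-592 - 1*1587)) = 1/(-2094 + (-592 - 1587)) = 1/(-2094 - 2179) = 1/(-4273) = -1/4273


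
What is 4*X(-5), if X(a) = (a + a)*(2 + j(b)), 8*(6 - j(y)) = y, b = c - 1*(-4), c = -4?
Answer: -320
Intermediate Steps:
b = 0 (b = -4 - 1*(-4) = -4 + 4 = 0)
j(y) = 6 - y/8
X(a) = 16*a (X(a) = (a + a)*(2 + (6 - ⅛*0)) = (2*a)*(2 + (6 + 0)) = (2*a)*(2 + 6) = (2*a)*8 = 16*a)
4*X(-5) = 4*(16*(-5)) = 4*(-80) = -320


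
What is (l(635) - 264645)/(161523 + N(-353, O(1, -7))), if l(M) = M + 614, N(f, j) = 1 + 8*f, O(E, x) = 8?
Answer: -2863/1725 ≈ -1.6597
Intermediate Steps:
l(M) = 614 + M
(l(635) - 264645)/(161523 + N(-353, O(1, -7))) = ((614 + 635) - 264645)/(161523 + (1 + 8*(-353))) = (1249 - 264645)/(161523 + (1 - 2824)) = -263396/(161523 - 2823) = -263396/158700 = -263396*1/158700 = -2863/1725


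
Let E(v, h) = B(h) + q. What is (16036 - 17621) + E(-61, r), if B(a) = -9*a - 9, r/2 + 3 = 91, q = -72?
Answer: -3250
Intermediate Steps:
r = 176 (r = -6 + 2*91 = -6 + 182 = 176)
B(a) = -9 - 9*a
E(v, h) = -81 - 9*h (E(v, h) = (-9 - 9*h) - 72 = -81 - 9*h)
(16036 - 17621) + E(-61, r) = (16036 - 17621) + (-81 - 9*176) = -1585 + (-81 - 1584) = -1585 - 1665 = -3250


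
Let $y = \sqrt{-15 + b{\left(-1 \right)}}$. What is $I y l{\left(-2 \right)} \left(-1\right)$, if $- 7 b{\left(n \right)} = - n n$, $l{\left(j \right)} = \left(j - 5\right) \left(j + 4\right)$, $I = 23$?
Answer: $92 i \sqrt{182} \approx 1241.1 i$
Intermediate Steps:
$l{\left(j \right)} = \left(-5 + j\right) \left(4 + j\right)$
$b{\left(n \right)} = \frac{n^{2}}{7}$ ($b{\left(n \right)} = - \frac{\left(-1\right) n n}{7} = - \frac{\left(-1\right) n^{2}}{7} = \frac{n^{2}}{7}$)
$y = \frac{2 i \sqrt{182}}{7}$ ($y = \sqrt{-15 + \frac{\left(-1\right)^{2}}{7}} = \sqrt{-15 + \frac{1}{7} \cdot 1} = \sqrt{-15 + \frac{1}{7}} = \sqrt{- \frac{104}{7}} = \frac{2 i \sqrt{182}}{7} \approx 3.8545 i$)
$I y l{\left(-2 \right)} \left(-1\right) = 23 \frac{2 i \sqrt{182}}{7} \left(-20 + \left(-2\right)^{2} - -2\right) \left(-1\right) = \frac{46 i \sqrt{182}}{7} \left(-20 + 4 + 2\right) \left(-1\right) = \frac{46 i \sqrt{182}}{7} \left(\left(-14\right) \left(-1\right)\right) = \frac{46 i \sqrt{182}}{7} \cdot 14 = 92 i \sqrt{182}$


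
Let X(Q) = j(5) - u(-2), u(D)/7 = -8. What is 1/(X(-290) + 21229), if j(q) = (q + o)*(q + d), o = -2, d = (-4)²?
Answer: 1/21348 ≈ 4.6843e-5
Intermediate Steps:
d = 16
u(D) = -56 (u(D) = 7*(-8) = -56)
j(q) = (-2 + q)*(16 + q) (j(q) = (q - 2)*(q + 16) = (-2 + q)*(16 + q))
X(Q) = 119 (X(Q) = (-32 + 5² + 14*5) - 1*(-56) = (-32 + 25 + 70) + 56 = 63 + 56 = 119)
1/(X(-290) + 21229) = 1/(119 + 21229) = 1/21348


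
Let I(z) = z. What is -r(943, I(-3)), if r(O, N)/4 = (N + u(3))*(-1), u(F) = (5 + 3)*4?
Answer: 116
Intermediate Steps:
u(F) = 32 (u(F) = 8*4 = 32)
r(O, N) = -128 - 4*N (r(O, N) = 4*((N + 32)*(-1)) = 4*((32 + N)*(-1)) = 4*(-32 - N) = -128 - 4*N)
-r(943, I(-3)) = -(-128 - 4*(-3)) = -(-128 + 12) = -1*(-116) = 116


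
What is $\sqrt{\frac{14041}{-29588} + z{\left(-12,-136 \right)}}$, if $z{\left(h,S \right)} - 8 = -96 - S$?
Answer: $\frac{\sqrt{10401535651}}{14794} \approx 6.8939$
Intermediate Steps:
$z{\left(h,S \right)} = -88 - S$ ($z{\left(h,S \right)} = 8 - \left(96 + S\right) = -88 - S$)
$\sqrt{\frac{14041}{-29588} + z{\left(-12,-136 \right)}} = \sqrt{\frac{14041}{-29588} - -48} = \sqrt{14041 \left(- \frac{1}{29588}\right) + \left(-88 + 136\right)} = \sqrt{- \frac{14041}{29588} + 48} = \sqrt{\frac{1406183}{29588}} = \frac{\sqrt{10401535651}}{14794}$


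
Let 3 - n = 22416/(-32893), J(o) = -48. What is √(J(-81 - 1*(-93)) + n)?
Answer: I*√47950395717/32893 ≈ 6.6572*I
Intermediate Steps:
n = 121095/32893 (n = 3 - 22416/(-32893) = 3 - 22416*(-1)/32893 = 3 - 1*(-22416/32893) = 3 + 22416/32893 = 121095/32893 ≈ 3.6815)
√(J(-81 - 1*(-93)) + n) = √(-48 + 121095/32893) = √(-1457769/32893) = I*√47950395717/32893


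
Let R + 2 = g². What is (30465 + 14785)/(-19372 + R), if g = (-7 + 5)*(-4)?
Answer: -4525/1931 ≈ -2.3433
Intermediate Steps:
g = 8 (g = -2*(-4) = 8)
R = 62 (R = -2 + 8² = -2 + 64 = 62)
(30465 + 14785)/(-19372 + R) = (30465 + 14785)/(-19372 + 62) = 45250/(-19310) = 45250*(-1/19310) = -4525/1931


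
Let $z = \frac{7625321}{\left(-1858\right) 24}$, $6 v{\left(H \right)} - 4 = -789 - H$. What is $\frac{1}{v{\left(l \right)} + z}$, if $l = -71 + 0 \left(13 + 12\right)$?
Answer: $- \frac{44592}{12931769} \approx -0.0034483$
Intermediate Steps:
$l = -71$ ($l = -71 + 0 \cdot 25 = -71 + 0 = -71$)
$v{\left(H \right)} = - \frac{785}{6} - \frac{H}{6}$ ($v{\left(H \right)} = \frac{2}{3} + \frac{-789 - H}{6} = \frac{2}{3} - \left(\frac{263}{2} + \frac{H}{6}\right) = - \frac{785}{6} - \frac{H}{6}$)
$z = - \frac{7625321}{44592}$ ($z = \frac{7625321}{-44592} = 7625321 \left(- \frac{1}{44592}\right) = - \frac{7625321}{44592} \approx -171.0$)
$\frac{1}{v{\left(l \right)} + z} = \frac{1}{\left(- \frac{785}{6} - - \frac{71}{6}\right) - \frac{7625321}{44592}} = \frac{1}{\left(- \frac{785}{6} + \frac{71}{6}\right) - \frac{7625321}{44592}} = \frac{1}{-119 - \frac{7625321}{44592}} = \frac{1}{- \frac{12931769}{44592}} = - \frac{44592}{12931769}$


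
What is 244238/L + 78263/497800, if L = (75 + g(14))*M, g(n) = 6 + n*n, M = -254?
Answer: -58037624123/17512106200 ≈ -3.3141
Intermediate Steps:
g(n) = 6 + n²
L = -70358 (L = (75 + (6 + 14²))*(-254) = (75 + (6 + 196))*(-254) = (75 + 202)*(-254) = 277*(-254) = -70358)
244238/L + 78263/497800 = 244238/(-70358) + 78263/497800 = 244238*(-1/70358) + 78263*(1/497800) = -122119/35179 + 78263/497800 = -58037624123/17512106200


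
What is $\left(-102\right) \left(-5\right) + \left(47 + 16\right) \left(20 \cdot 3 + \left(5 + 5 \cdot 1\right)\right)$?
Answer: $4920$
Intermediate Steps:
$\left(-102\right) \left(-5\right) + \left(47 + 16\right) \left(20 \cdot 3 + \left(5 + 5 \cdot 1\right)\right) = 510 + 63 \left(60 + \left(5 + 5\right)\right) = 510 + 63 \left(60 + 10\right) = 510 + 63 \cdot 70 = 510 + 4410 = 4920$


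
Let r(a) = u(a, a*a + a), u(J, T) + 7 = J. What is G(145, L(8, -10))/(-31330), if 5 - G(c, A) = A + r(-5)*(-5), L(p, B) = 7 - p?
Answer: 27/15665 ≈ 0.0017236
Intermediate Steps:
u(J, T) = -7 + J
r(a) = -7 + a
G(c, A) = -55 - A (G(c, A) = 5 - (A + (-7 - 5)*(-5)) = 5 - (A - 12*(-5)) = 5 - (A + 60) = 5 - (60 + A) = 5 + (-60 - A) = -55 - A)
G(145, L(8, -10))/(-31330) = (-55 - (7 - 1*8))/(-31330) = (-55 - (7 - 8))*(-1/31330) = (-55 - 1*(-1))*(-1/31330) = (-55 + 1)*(-1/31330) = -54*(-1/31330) = 27/15665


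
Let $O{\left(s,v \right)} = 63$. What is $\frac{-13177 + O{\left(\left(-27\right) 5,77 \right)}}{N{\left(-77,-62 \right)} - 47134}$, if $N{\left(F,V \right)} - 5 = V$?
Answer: $\frac{13114}{47191} \approx 0.27789$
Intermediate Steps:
$N{\left(F,V \right)} = 5 + V$
$\frac{-13177 + O{\left(\left(-27\right) 5,77 \right)}}{N{\left(-77,-62 \right)} - 47134} = \frac{-13177 + 63}{\left(5 - 62\right) - 47134} = - \frac{13114}{-57 - 47134} = - \frac{13114}{-47191} = \left(-13114\right) \left(- \frac{1}{47191}\right) = \frac{13114}{47191}$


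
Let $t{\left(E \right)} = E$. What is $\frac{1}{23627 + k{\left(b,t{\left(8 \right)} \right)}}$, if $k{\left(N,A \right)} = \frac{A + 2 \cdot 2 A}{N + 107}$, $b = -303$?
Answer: $\frac{49}{1157713} \approx 4.2325 \cdot 10^{-5}$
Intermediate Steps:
$k{\left(N,A \right)} = \frac{5 A}{107 + N}$ ($k{\left(N,A \right)} = \frac{A + 4 A}{107 + N} = \frac{5 A}{107 + N}$)
$\frac{1}{23627 + k{\left(b,t{\left(8 \right)} \right)}} = \frac{1}{23627 + 5 \cdot 8 \frac{1}{107 - 303}} = \frac{1}{23627 + 5 \cdot 8 \frac{1}{-196}} = \frac{1}{23627 + 5 \cdot 8 \left(- \frac{1}{196}\right)} = \frac{1}{23627 - \frac{10}{49}} = \frac{1}{\frac{1157713}{49}} = \frac{49}{1157713}$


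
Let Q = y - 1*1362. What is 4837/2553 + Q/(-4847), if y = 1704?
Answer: 610049/334443 ≈ 1.8241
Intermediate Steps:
Q = 342 (Q = 1704 - 1*1362 = 1704 - 1362 = 342)
4837/2553 + Q/(-4847) = 4837/2553 + 342/(-4847) = 4837*(1/2553) + 342*(-1/4847) = 4837/2553 - 342/4847 = 610049/334443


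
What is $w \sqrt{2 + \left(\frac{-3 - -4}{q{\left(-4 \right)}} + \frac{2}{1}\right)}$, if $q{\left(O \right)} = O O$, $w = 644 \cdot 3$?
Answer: $483 \sqrt{65} \approx 3894.1$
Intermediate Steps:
$w = 1932$
$q{\left(O \right)} = O^{2}$
$w \sqrt{2 + \left(\frac{-3 - -4}{q{\left(-4 \right)}} + \frac{2}{1}\right)} = 1932 \sqrt{2 + \left(\frac{-3 - -4}{\left(-4\right)^{2}} + \frac{2}{1}\right)} = 1932 \sqrt{2 + \left(\frac{-3 + 4}{16} + 2 \cdot 1\right)} = 1932 \sqrt{2 + \left(1 \cdot \frac{1}{16} + 2\right)} = 1932 \sqrt{2 + \left(\frac{1}{16} + 2\right)} = 1932 \sqrt{2 + \frac{33}{16}} = 1932 \sqrt{\frac{65}{16}} = 1932 \frac{\sqrt{65}}{4} = 483 \sqrt{65}$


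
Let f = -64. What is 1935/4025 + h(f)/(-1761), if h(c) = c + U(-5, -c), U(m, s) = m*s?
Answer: 330209/472535 ≈ 0.69880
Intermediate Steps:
h(c) = 6*c (h(c) = c - (-5)*c = c + 5*c = 6*c)
1935/4025 + h(f)/(-1761) = 1935/4025 + (6*(-64))/(-1761) = 1935*(1/4025) - 384*(-1/1761) = 387/805 + 128/587 = 330209/472535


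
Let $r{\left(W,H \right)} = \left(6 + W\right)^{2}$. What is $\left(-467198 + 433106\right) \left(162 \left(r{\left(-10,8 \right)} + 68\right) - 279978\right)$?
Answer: $9081086040$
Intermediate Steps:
$\left(-467198 + 433106\right) \left(162 \left(r{\left(-10,8 \right)} + 68\right) - 279978\right) = \left(-467198 + 433106\right) \left(162 \left(\left(6 - 10\right)^{2} + 68\right) - 279978\right) = - 34092 \left(162 \left(\left(-4\right)^{2} + 68\right) - 279978\right) = - 34092 \left(162 \left(16 + 68\right) - 279978\right) = - 34092 \left(162 \cdot 84 - 279978\right) = - 34092 \left(13608 - 279978\right) = \left(-34092\right) \left(-266370\right) = 9081086040$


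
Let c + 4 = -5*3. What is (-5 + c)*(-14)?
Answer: 336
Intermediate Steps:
c = -19 (c = -4 - 5*3 = -4 - 15 = -19)
(-5 + c)*(-14) = (-5 - 19)*(-14) = -24*(-14) = 336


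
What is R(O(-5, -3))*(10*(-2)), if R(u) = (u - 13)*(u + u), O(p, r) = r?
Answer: -1920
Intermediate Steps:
R(u) = 2*u*(-13 + u) (R(u) = (-13 + u)*(2*u) = 2*u*(-13 + u))
R(O(-5, -3))*(10*(-2)) = (2*(-3)*(-13 - 3))*(10*(-2)) = (2*(-3)*(-16))*(-20) = 96*(-20) = -1920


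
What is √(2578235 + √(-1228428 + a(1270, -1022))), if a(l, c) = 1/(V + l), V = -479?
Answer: √(1613152653035 + 791*I*√768604058677)/791 ≈ 1605.7 + 0.34513*I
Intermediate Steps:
a(l, c) = 1/(-479 + l)
√(2578235 + √(-1228428 + a(1270, -1022))) = √(2578235 + √(-1228428 + 1/(-479 + 1270))) = √(2578235 + √(-1228428 + 1/791)) = √(2578235 + √(-971686547/791)) = √(2578235 + I*√768604058677/791)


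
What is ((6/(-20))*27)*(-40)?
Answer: 324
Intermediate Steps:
((6/(-20))*27)*(-40) = ((6*(-1/20))*27)*(-40) = -3/10*27*(-40) = -81/10*(-40) = 324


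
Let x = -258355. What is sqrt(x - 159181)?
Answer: 16*I*sqrt(1631) ≈ 646.17*I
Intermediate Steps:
sqrt(x - 159181) = sqrt(-258355 - 159181) = sqrt(-417536) = 16*I*sqrt(1631)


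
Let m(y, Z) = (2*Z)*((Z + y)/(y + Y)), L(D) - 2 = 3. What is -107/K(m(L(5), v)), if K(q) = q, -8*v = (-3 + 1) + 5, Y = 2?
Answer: 23968/111 ≈ 215.93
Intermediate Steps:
L(D) = 5 (L(D) = 2 + 3 = 5)
v = -3/8 (v = -((-3 + 1) + 5)/8 = -(-2 + 5)/8 = -1/8*3 = -3/8 ≈ -0.37500)
m(y, Z) = 2*Z*(Z + y)/(2 + y) (m(y, Z) = (2*Z)*((Z + y)/(y + 2)) = (2*Z)*((Z + y)/(2 + y)) = 2*Z*(Z + y)/(2 + y))
-107/K(m(L(5), v)) = -107*(-4*(2 + 5)/(3*(-3/8 + 5))) = -107/(2*(-3/8)*(37/8)/7) = -107/(2*(-3/8)*(1/7)*(37/8)) = -107/(-111/224) = -107*(-224/111) = 23968/111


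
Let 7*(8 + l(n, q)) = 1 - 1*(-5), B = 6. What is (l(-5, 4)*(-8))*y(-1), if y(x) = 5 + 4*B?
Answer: 11600/7 ≈ 1657.1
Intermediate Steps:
l(n, q) = -50/7 (l(n, q) = -8 + (1 - 1*(-5))/7 = -8 + (1 + 5)/7 = -8 + (1/7)*6 = -8 + 6/7 = -50/7)
y(x) = 29 (y(x) = 5 + 4*6 = 5 + 24 = 29)
(l(-5, 4)*(-8))*y(-1) = -50/7*(-8)*29 = (400/7)*29 = 11600/7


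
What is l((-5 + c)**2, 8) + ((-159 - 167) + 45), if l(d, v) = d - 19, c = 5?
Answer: -300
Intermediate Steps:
l(d, v) = -19 + d
l((-5 + c)**2, 8) + ((-159 - 167) + 45) = (-19 + (-5 + 5)**2) + ((-159 - 167) + 45) = (-19 + 0**2) + (-326 + 45) = (-19 + 0) - 281 = -19 - 281 = -300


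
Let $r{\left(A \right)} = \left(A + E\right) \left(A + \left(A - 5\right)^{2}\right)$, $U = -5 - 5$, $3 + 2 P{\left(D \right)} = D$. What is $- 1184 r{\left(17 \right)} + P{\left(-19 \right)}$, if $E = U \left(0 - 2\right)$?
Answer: $-7053099$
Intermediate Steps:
$P{\left(D \right)} = - \frac{3}{2} + \frac{D}{2}$
$U = -10$
$E = 20$ ($E = - 10 \left(0 - 2\right) = \left(-10\right) \left(-2\right) = 20$)
$r{\left(A \right)} = \left(20 + A\right) \left(A + \left(-5 + A\right)^{2}\right)$ ($r{\left(A \right)} = \left(A + 20\right) \left(A + \left(A - 5\right)^{2}\right) = \left(20 + A\right) \left(A + \left(-5 + A\right)^{2}\right)$)
$- 1184 r{\left(17 \right)} + P{\left(-19 \right)} = - 1184 \left(500 + 17^{3} - 2635 + 11 \cdot 17^{2}\right) + \left(- \frac{3}{2} + \frac{1}{2} \left(-19\right)\right) = - 1184 \left(500 + 4913 - 2635 + 11 \cdot 289\right) - 11 = - 1184 \left(500 + 4913 - 2635 + 3179\right) - 11 = \left(-1184\right) 5957 - 11 = -7053088 - 11 = -7053099$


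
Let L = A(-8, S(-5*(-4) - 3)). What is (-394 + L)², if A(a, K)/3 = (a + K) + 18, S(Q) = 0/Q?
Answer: 132496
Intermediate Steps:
S(Q) = 0
A(a, K) = 54 + 3*K + 3*a (A(a, K) = 3*((a + K) + 18) = 3*((K + a) + 18) = 3*(18 + K + a) = 54 + 3*K + 3*a)
L = 30 (L = 54 + 3*0 + 3*(-8) = 54 + 0 - 24 = 30)
(-394 + L)² = (-394 + 30)² = (-364)² = 132496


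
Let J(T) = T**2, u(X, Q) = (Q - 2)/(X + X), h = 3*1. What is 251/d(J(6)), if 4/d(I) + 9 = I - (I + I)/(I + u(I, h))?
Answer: 16271577/10372 ≈ 1568.8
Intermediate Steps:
h = 3
u(X, Q) = (-2 + Q)/(2*X) (u(X, Q) = (-2 + Q)/((2*X)) = (-2 + Q)*(1/(2*X)) = (-2 + Q)/(2*X))
d(I) = 4/(-9 + I - 2*I/(I + 1/(2*I))) (d(I) = 4/(-9 + (I - (I + I)/(I + (-2 + 3)/(2*I)))) = 4/(-9 + (I - 2*I/(I + (1/2)*1/I))) = 4/(-9 + (I - 2*I/(I + 1/(2*I)))) = 4/(-9 + I - 2*I/(I + 1/(2*I))))
251/d(J(6)) = 251/((4*(1 + 2*(6**2)**2)/(-9 + 6**2*(1 - 22*6**2 + 2*(6**2)**2)))) = 251/((4*(1 + 2*36**2)/(-9 + 36*(1 - 22*36 + 2*36**2)))) = 251/((4*(1 + 2*1296)/(-9 + 36*(1 - 792 + 2*1296)))) = 251/((4*(1 + 2592)/(-9 + 36*(1 - 792 + 2592)))) = 251/((4*2593/(-9 + 36*1801))) = 251/((4*2593/(-9 + 64836))) = 251/((4*2593/64827)) = 251/((4*(1/64827)*2593)) = 251/(10372/64827) = 251*(64827/10372) = 16271577/10372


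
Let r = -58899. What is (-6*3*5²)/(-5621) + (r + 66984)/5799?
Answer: 16018445/10865393 ≈ 1.4743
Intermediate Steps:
(-6*3*5²)/(-5621) + (r + 66984)/5799 = (-6*3*5²)/(-5621) + (-58899 + 66984)/5799 = -18*25*(-1/5621) + 8085*(1/5799) = -450*(-1/5621) + 2695/1933 = 450/5621 + 2695/1933 = 16018445/10865393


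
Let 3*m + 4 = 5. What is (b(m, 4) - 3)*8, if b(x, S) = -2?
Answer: -40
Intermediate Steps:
m = 1/3 (m = -4/3 + (1/3)*5 = -4/3 + 5/3 = 1/3 ≈ 0.33333)
(b(m, 4) - 3)*8 = (-2 - 3)*8 = -5*8 = -40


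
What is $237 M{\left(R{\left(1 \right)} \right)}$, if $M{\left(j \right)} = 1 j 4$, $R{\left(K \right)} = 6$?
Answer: $5688$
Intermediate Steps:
$M{\left(j \right)} = 4 j$ ($M{\left(j \right)} = j 4 = 4 j$)
$237 M{\left(R{\left(1 \right)} \right)} = 237 \cdot 4 \cdot 6 = 237 \cdot 24 = 5688$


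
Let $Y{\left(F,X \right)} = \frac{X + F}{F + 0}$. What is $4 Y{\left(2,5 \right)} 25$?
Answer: $350$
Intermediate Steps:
$Y{\left(F,X \right)} = \frac{F + X}{F}$
$4 Y{\left(2,5 \right)} 25 = 4 \frac{2 + 5}{2} \cdot 25 = 4 \cdot \frac{1}{2} \cdot 7 \cdot 25 = 4 \cdot \frac{7}{2} \cdot 25 = 14 \cdot 25 = 350$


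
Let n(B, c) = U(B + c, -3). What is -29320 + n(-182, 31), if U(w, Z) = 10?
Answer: -29310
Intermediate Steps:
n(B, c) = 10
-29320 + n(-182, 31) = -29320 + 10 = -29310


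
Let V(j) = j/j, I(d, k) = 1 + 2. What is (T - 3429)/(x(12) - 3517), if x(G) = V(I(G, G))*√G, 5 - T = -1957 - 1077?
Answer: 1371630/12369277 + 780*√3/12369277 ≈ 0.11100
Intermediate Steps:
I(d, k) = 3
V(j) = 1
T = 3039 (T = 5 - (-1957 - 1077) = 5 - 1*(-3034) = 5 + 3034 = 3039)
x(G) = √G (x(G) = 1*√G = √G)
(T - 3429)/(x(12) - 3517) = (3039 - 3429)/(√12 - 3517) = -390/(2*√3 - 3517) = -390/(-3517 + 2*√3)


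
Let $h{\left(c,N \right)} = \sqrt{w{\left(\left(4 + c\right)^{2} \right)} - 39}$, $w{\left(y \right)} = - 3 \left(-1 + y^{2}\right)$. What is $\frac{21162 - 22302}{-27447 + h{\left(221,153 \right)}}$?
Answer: $\frac{173831}{46900054} + \frac{19 i \sqrt{854296879}}{46900054} \approx 0.0037064 + 0.011841 i$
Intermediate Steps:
$w{\left(y \right)} = 3 - 3 y^{2}$
$h{\left(c,N \right)} = \sqrt{-36 - 3 \left(4 + c\right)^{4}}$ ($h{\left(c,N \right)} = \sqrt{\left(3 - 3 \left(\left(4 + c\right)^{2}\right)^{2}\right) - 39} = \sqrt{\left(3 - 3 \left(4 + c\right)^{4}\right) - 39} = \sqrt{-36 - 3 \left(4 + c\right)^{4}}$)
$\frac{21162 - 22302}{-27447 + h{\left(221,153 \right)}} = \frac{21162 - 22302}{-27447 + \sqrt{-36 - 3 \left(4 + 221\right)^{4}}} = - \frac{1140}{-27447 + \sqrt{-36 - 3 \cdot 225^{4}}} = - \frac{1140}{-27447 + \sqrt{-36 - 7688671875}} = - \frac{1140}{-27447 + \sqrt{-7688671911}} = - \frac{1140}{-27447 + 3 i \sqrt{854296879}}$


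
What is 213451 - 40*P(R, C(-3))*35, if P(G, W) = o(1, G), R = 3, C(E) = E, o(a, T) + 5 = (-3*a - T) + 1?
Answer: 227451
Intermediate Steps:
o(a, T) = -4 - T - 3*a (o(a, T) = -5 + ((-3*a - T) + 1) = -5 + ((-T - 3*a) + 1) = -5 + (1 - T - 3*a) = -4 - T - 3*a)
P(G, W) = -7 - G (P(G, W) = -4 - G - 3*1 = -4 - G - 3 = -7 - G)
213451 - 40*P(R, C(-3))*35 = 213451 - 40*(-7 - 1*3)*35 = 213451 - 40*(-7 - 3)*35 = 213451 - 40*(-10)*35 = 213451 - (-400)*35 = 213451 - 1*(-14000) = 213451 + 14000 = 227451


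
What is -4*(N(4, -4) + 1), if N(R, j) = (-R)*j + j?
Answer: -52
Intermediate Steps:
N(R, j) = j - R*j (N(R, j) = -R*j + j = j - R*j)
-4*(N(4, -4) + 1) = -4*(-4*(1 - 1*4) + 1) = -4*(-4*(1 - 4) + 1) = -4*(-4*(-3) + 1) = -4*(12 + 1) = -4*13 = -52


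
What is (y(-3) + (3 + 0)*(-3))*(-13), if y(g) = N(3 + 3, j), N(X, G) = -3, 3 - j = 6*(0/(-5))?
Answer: 156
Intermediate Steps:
j = 3 (j = 3 - 6*0/(-5) = 3 - 6*0*(-1/5) = 3 - 6*0 = 3 - 1*0 = 3 + 0 = 3)
y(g) = -3
(y(-3) + (3 + 0)*(-3))*(-13) = (-3 + (3 + 0)*(-3))*(-13) = (-3 + 3*(-3))*(-13) = (-3 - 9)*(-13) = -12*(-13) = 156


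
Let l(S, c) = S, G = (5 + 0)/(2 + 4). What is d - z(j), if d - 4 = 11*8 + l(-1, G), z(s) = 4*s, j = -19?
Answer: 167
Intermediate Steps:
G = ⅚ (G = 5/6 = 5*(⅙) = ⅚ ≈ 0.83333)
d = 91 (d = 4 + (11*8 - 1) = 4 + (88 - 1) = 4 + 87 = 91)
d - z(j) = 91 - 4*(-19) = 91 - 1*(-76) = 91 + 76 = 167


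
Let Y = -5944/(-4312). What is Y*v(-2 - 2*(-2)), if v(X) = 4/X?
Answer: 1486/539 ≈ 2.7570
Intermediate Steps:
Y = 743/539 (Y = -5944*(-1/4312) = 743/539 ≈ 1.3785)
Y*v(-2 - 2*(-2)) = 743*(4/(-2 - 2*(-2)))/539 = 743*(4/(-2 + 4))/539 = 743*(4/2)/539 = 743*(4*(1/2))/539 = (743/539)*2 = 1486/539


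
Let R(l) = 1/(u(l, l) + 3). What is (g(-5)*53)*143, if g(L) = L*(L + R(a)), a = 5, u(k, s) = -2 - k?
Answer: 795795/4 ≈ 1.9895e+5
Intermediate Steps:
R(l) = 1/(1 - l) (R(l) = 1/((-2 - l) + 3) = 1/(1 - l))
g(L) = L*(-¼ + L) (g(L) = L*(L - 1/(-1 + 5)) = L*(L - 1/4) = L*(L - 1*¼) = L*(L - ¼) = L*(-¼ + L))
(g(-5)*53)*143 = (-5*(-¼ - 5)*53)*143 = (-5*(-21/4)*53)*143 = ((105/4)*53)*143 = (5565/4)*143 = 795795/4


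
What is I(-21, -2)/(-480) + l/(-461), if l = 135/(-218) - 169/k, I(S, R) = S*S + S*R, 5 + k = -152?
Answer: -1271395733/1262254880 ≈ -1.0072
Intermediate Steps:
k = -157 (k = -5 - 152 = -157)
I(S, R) = S² + R*S
l = 15647/34226 (l = 135/(-218) - 169/(-157) = 135*(-1/218) - 169*(-1/157) = -135/218 + 169/157 = 15647/34226 ≈ 0.45717)
I(-21, -2)/(-480) + l/(-461) = -21*(-2 - 21)/(-480) + (15647/34226)/(-461) = -21*(-23)*(-1/480) + (15647/34226)*(-1/461) = 483*(-1/480) - 15647/15778186 = -161/160 - 15647/15778186 = -1271395733/1262254880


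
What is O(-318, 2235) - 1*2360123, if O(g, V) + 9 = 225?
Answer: -2359907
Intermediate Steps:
O(g, V) = 216 (O(g, V) = -9 + 225 = 216)
O(-318, 2235) - 1*2360123 = 216 - 1*2360123 = 216 - 2360123 = -2359907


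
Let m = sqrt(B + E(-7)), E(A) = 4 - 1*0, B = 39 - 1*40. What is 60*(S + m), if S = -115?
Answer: -6900 + 60*sqrt(3) ≈ -6796.1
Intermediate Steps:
B = -1 (B = 39 - 40 = -1)
E(A) = 4 (E(A) = 4 + 0 = 4)
m = sqrt(3) (m = sqrt(-1 + 4) = sqrt(3) ≈ 1.7320)
60*(S + m) = 60*(-115 + sqrt(3)) = -6900 + 60*sqrt(3)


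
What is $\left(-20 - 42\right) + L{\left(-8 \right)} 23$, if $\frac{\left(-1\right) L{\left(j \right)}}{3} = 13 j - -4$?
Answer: $6838$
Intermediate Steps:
$L{\left(j \right)} = -12 - 39 j$ ($L{\left(j \right)} = - 3 \left(13 j - -4\right) = - 3 \left(13 j + 4\right) = - 3 \left(4 + 13 j\right) = -12 - 39 j$)
$\left(-20 - 42\right) + L{\left(-8 \right)} 23 = \left(-20 - 42\right) + \left(-12 - -312\right) 23 = -62 + \left(-12 + 312\right) 23 = -62 + 300 \cdot 23 = -62 + 6900 = 6838$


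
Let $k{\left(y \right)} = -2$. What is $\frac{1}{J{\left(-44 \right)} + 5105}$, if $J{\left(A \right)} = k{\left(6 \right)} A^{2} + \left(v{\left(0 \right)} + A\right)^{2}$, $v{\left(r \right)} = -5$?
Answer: $\frac{1}{3634} \approx 0.00027518$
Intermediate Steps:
$J{\left(A \right)} = \left(-5 + A\right)^{2} - 2 A^{2}$ ($J{\left(A \right)} = - 2 A^{2} + \left(-5 + A\right)^{2} = \left(-5 + A\right)^{2} - 2 A^{2}$)
$\frac{1}{J{\left(-44 \right)} + 5105} = \frac{1}{\left(25 - \left(-44\right)^{2} - -440\right) + 5105} = \frac{1}{\left(25 - 1936 + 440\right) + 5105} = \frac{1}{-1471 + 5105} = \frac{1}{3634}$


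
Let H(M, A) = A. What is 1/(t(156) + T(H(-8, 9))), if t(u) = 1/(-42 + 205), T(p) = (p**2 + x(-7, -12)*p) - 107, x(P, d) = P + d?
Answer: -163/32110 ≈ -0.0050763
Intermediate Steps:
T(p) = -107 + p**2 - 19*p (T(p) = (p**2 + (-7 - 12)*p) - 107 = (p**2 - 19*p) - 107 = -107 + p**2 - 19*p)
t(u) = 1/163
1/(t(156) + T(H(-8, 9))) = 1/(1/163 + (-107 + 9**2 - 19*9)) = 1/(1/163 + (-107 + 81 - 171)) = 1/(1/163 - 197) = 1/(-32110/163) = -163/32110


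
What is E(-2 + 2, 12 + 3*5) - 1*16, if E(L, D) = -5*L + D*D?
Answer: 713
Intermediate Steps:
E(L, D) = D² - 5*L (E(L, D) = -5*L + D² = D² - 5*L)
E(-2 + 2, 12 + 3*5) - 1*16 = ((12 + 3*5)² - 5*(-2 + 2)) - 1*16 = ((12 + 15)² - 5*0) - 16 = (27² + 0) - 16 = (729 + 0) - 16 = 729 - 16 = 713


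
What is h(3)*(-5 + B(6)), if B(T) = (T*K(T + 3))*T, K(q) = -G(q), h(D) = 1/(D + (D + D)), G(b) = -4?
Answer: 139/9 ≈ 15.444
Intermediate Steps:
h(D) = 1/(3*D) (h(D) = 1/(D + 2*D) = 1/(3*D))
K(q) = 4 (K(q) = -1*(-4) = 4)
B(T) = 4*T² (B(T) = (T*4)*T = (4*T)*T = 4*T²)
h(3)*(-5 + B(6)) = ((⅓)/3)*(-5 + 4*6²) = ((⅓)*(⅓))*(-5 + 4*36) = (-5 + 144)/9 = (⅑)*139 = 139/9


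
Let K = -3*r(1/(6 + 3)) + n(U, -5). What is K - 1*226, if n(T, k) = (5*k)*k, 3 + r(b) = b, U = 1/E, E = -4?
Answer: -277/3 ≈ -92.333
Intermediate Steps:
U = -¼ (U = 1/(-4) = 1*(-¼) = -¼ ≈ -0.25000)
r(b) = -3 + b
n(T, k) = 5*k²
K = 401/3 (K = -3*(-3 + 1/(6 + 3)) + 5*(-5)² = -3*(-3 + 1/9) + 5*25 = -3*(-3 + ⅑) + 125 = -3*(-26/9) + 125 = 26/3 + 125 = 401/3 ≈ 133.67)
K - 1*226 = 401/3 - 1*226 = 401/3 - 226 = -277/3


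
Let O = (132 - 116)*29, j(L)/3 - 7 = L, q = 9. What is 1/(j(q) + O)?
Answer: 1/512 ≈ 0.0019531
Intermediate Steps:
j(L) = 21 + 3*L
O = 464 (O = 16*29 = 464)
1/(j(q) + O) = 1/((21 + 3*9) + 464) = 1/((21 + 27) + 464) = 1/(48 + 464) = 1/512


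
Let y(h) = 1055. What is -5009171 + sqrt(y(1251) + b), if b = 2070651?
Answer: -5009171 + sqrt(2071706) ≈ -5.0077e+6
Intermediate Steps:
-5009171 + sqrt(y(1251) + b) = -5009171 + sqrt(1055 + 2070651) = -5009171 + sqrt(2071706)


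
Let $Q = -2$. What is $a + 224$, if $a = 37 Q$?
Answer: $150$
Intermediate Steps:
$a = -74$ ($a = 37 \left(-2\right) = -74$)
$a + 224 = -74 + 224 = 150$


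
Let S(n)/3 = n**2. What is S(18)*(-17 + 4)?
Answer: -12636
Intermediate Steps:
S(n) = 3*n**2
S(18)*(-17 + 4) = (3*18**2)*(-17 + 4) = (3*324)*(-13) = 972*(-13) = -12636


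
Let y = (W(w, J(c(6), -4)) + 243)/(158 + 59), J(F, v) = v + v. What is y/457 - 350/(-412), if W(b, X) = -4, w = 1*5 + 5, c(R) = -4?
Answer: 17403809/20428814 ≈ 0.85192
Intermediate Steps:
J(F, v) = 2*v
w = 10 (w = 5 + 5 = 10)
y = 239/217 (y = (-4 + 243)/(158 + 59) = 239/217 ≈ 1.1014)
y/457 - 350/(-412) = (239/217)/457 - 350/(-412) = (239/217)*(1/457) - 350*(-1/412) = 239/99169 + 175/206 = 17403809/20428814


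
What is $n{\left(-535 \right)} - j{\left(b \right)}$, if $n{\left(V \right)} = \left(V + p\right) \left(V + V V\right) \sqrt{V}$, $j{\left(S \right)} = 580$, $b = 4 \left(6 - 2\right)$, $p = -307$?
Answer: $-580 - 240550980 i \sqrt{535} \approx -580.0 - 5.564 \cdot 10^{9} i$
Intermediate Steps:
$b = 16$ ($b = 4 \cdot 4 = 16$)
$n{\left(V \right)} = \sqrt{V} \left(-307 + V\right) \left(V + V^{2}\right)$ ($n{\left(V \right)} = \left(V - 307\right) \left(V + V V\right) \sqrt{V} = \left(-307 + V\right) \left(V + V^{2}\right) \sqrt{V} = \sqrt{V} \left(-307 + V\right) \left(V + V^{2}\right)$)
$n{\left(-535 \right)} - j{\left(b \right)} = \left(-535\right)^{\frac{3}{2}} \left(-307 + \left(-535\right)^{2} - -163710\right) - 580 = - 535 i \sqrt{535} \left(-307 + 286225 + 163710\right) - 580 = - 535 i \sqrt{535} \cdot 449628 - 580 = - 240550980 i \sqrt{535} - 580 = -580 - 240550980 i \sqrt{535}$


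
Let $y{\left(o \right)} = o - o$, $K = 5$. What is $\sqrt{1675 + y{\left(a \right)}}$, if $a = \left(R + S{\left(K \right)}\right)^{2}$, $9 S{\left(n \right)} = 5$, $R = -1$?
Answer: $5 \sqrt{67} \approx 40.927$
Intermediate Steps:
$S{\left(n \right)} = \frac{5}{9}$ ($S{\left(n \right)} = \frac{1}{9} \cdot 5 = \frac{5}{9}$)
$a = \frac{16}{81}$ ($a = \left(-1 + \frac{5}{9}\right)^{2} = \left(- \frac{4}{9}\right)^{2} = \frac{16}{81} \approx 0.19753$)
$y{\left(o \right)} = 0$
$\sqrt{1675 + y{\left(a \right)}} = \sqrt{1675 + 0} = \sqrt{1675} = 5 \sqrt{67}$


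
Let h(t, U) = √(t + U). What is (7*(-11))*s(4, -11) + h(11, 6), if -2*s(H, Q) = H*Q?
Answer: -1694 + √17 ≈ -1689.9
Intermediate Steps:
s(H, Q) = -H*Q/2
h(t, U) = √(U + t)
(7*(-11))*s(4, -11) + h(11, 6) = (7*(-11))*(-½*4*(-11)) + √(6 + 11) = -77*22 + √17 = -1694 + √17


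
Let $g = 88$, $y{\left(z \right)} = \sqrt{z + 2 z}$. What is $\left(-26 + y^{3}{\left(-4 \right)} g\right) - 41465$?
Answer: $-41491 - 2112 i \sqrt{3} \approx -41491.0 - 3658.1 i$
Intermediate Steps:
$y{\left(z \right)} = \sqrt{3} \sqrt{z}$ ($y{\left(z \right)} = \sqrt{3 z} = \sqrt{3} \sqrt{z}$)
$\left(-26 + y^{3}{\left(-4 \right)} g\right) - 41465 = \left(-26 + \left(\sqrt{3} \sqrt{-4}\right)^{3} \cdot 88\right) - 41465 = \left(-26 + \left(\sqrt{3} \cdot 2 i\right)^{3} \cdot 88\right) - 41465 = \left(-26 + \left(2 i \sqrt{3}\right)^{3} \cdot 88\right) - 41465 = \left(-26 + - 24 i \sqrt{3} \cdot 88\right) - 41465 = \left(-26 - 2112 i \sqrt{3}\right) - 41465 = -41491 - 2112 i \sqrt{3}$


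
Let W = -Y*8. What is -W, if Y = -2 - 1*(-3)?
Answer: 8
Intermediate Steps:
Y = 1 (Y = -2 + 3 = 1)
W = -8 (W = -1*1*8 = -1*8 = -8)
-W = -1*(-8) = 8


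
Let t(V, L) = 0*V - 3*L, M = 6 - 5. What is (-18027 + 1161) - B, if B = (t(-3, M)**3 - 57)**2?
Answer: -23922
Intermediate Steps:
M = 1
t(V, L) = -3*L (t(V, L) = 0 - 3*L = -3*L)
B = 7056 (B = ((-3*1)**3 - 57)**2 = ((-3)**3 - 57)**2 = (-27 - 57)**2 = (-84)**2 = 7056)
(-18027 + 1161) - B = (-18027 + 1161) - 1*7056 = -16866 - 7056 = -23922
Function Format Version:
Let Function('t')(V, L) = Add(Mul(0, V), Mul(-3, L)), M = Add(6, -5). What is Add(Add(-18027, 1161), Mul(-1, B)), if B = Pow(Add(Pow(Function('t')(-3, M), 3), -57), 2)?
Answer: -23922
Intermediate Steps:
M = 1
Function('t')(V, L) = Mul(-3, L) (Function('t')(V, L) = Add(0, Mul(-3, L)) = Mul(-3, L))
B = 7056 (B = Pow(Add(Pow(Mul(-3, 1), 3), -57), 2) = Pow(Add(Pow(-3, 3), -57), 2) = Pow(Add(-27, -57), 2) = Pow(-84, 2) = 7056)
Add(Add(-18027, 1161), Mul(-1, B)) = Add(Add(-18027, 1161), Mul(-1, 7056)) = Add(-16866, -7056) = -23922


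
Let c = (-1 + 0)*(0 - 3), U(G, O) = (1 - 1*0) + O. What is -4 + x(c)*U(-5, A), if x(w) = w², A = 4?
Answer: 41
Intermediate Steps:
U(G, O) = 1 + O (U(G, O) = (1 + 0) + O = 1 + O)
c = 3 (c = -1*(-3) = 3)
-4 + x(c)*U(-5, A) = -4 + 3²*(1 + 4) = -4 + 9*5 = -4 + 45 = 41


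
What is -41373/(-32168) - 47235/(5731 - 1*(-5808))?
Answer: -1042052433/371186552 ≈ -2.8074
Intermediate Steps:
-41373/(-32168) - 47235/(5731 - 1*(-5808)) = -41373*(-1/32168) - 47235/(5731 + 5808) = 41373/32168 - 47235/11539 = -1042052433/371186552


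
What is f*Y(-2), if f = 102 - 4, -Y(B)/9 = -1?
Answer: 882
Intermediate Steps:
Y(B) = 9 (Y(B) = -9*(-1) = 9)
f = 98
f*Y(-2) = 98*9 = 882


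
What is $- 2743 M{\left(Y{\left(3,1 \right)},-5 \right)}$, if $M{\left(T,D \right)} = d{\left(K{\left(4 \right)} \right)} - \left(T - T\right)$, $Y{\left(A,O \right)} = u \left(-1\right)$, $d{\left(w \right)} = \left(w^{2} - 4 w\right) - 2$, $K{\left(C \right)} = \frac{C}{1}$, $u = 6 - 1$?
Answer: $5486$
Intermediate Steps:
$u = 5$
$K{\left(C \right)} = C$ ($K{\left(C \right)} = C 1 = C$)
$d{\left(w \right)} = -2 + w^{2} - 4 w$
$Y{\left(A,O \right)} = -5$ ($Y{\left(A,O \right)} = 5 \left(-1\right) = -5$)
$M{\left(T,D \right)} = -2$ ($M{\left(T,D \right)} = \left(-2 + 4^{2} - 16\right) - \left(T - T\right) = \left(-2 + 16 - 16\right) - 0 = -2 + 0 = -2$)
$- 2743 M{\left(Y{\left(3,1 \right)},-5 \right)} = \left(-2743\right) \left(-2\right) = 5486$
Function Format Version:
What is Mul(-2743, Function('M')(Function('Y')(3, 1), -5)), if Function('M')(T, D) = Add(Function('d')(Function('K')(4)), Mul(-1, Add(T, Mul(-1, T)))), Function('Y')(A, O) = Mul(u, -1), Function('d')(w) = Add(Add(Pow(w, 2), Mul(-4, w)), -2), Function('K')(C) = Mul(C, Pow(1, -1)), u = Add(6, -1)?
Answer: 5486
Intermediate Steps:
u = 5
Function('K')(C) = C (Function('K')(C) = Mul(C, 1) = C)
Function('d')(w) = Add(-2, Pow(w, 2), Mul(-4, w))
Function('Y')(A, O) = -5 (Function('Y')(A, O) = Mul(5, -1) = -5)
Function('M')(T, D) = -2 (Function('M')(T, D) = Add(Add(-2, Pow(4, 2), Mul(-4, 4)), Mul(-1, Add(T, Mul(-1, T)))) = Add(Add(-2, 16, -16), Mul(-1, 0)) = Add(-2, 0) = -2)
Mul(-2743, Function('M')(Function('Y')(3, 1), -5)) = Mul(-2743, -2) = 5486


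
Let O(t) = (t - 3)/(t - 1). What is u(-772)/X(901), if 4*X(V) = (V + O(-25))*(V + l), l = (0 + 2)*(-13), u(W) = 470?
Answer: 4888/2052225 ≈ 0.0023818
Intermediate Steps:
O(t) = (-3 + t)/(-1 + t)
l = -26 (l = 2*(-13) = -26)
X(V) = (-26 + V)*(14/13 + V)/4 (X(V) = ((V + (-3 - 25)/(-1 - 25))*(V - 26))/4 = ((V - 28/(-26))*(-26 + V))/4 = ((V - 1/26*(-28))*(-26 + V))/4 = ((V + 14/13)*(-26 + V))/4 = ((14/13 + V)*(-26 + V))/4 = ((-26 + V)*(14/13 + V))/4 = (-26 + V)*(14/13 + V)/4)
u(-772)/X(901) = 470/(-7 - 81/13*901 + (¼)*901²) = 470/(-7 - 72981/13 + (¼)*811801) = 470/(-7 - 72981/13 + 811801/4) = 470/(10261125/52) = 470*(52/10261125) = 4888/2052225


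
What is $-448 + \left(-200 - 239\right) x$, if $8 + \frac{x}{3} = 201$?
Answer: $-254629$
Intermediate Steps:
$x = 579$ ($x = -24 + 3 \cdot 201 = -24 + 603 = 579$)
$-448 + \left(-200 - 239\right) x = -448 + \left(-200 - 239\right) 579 = -448 - 254181 = -254629$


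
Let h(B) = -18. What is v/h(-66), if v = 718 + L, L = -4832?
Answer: 2057/9 ≈ 228.56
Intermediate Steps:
v = -4114 (v = 718 - 4832 = -4114)
v/h(-66) = -4114/(-18) = -4114*(-1/18) = 2057/9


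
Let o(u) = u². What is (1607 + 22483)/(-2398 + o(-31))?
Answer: -8030/479 ≈ -16.764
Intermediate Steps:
(1607 + 22483)/(-2398 + o(-31)) = (1607 + 22483)/(-2398 + (-31)²) = 24090/(-2398 + 961) = 24090/(-1437) = 24090*(-1/1437) = -8030/479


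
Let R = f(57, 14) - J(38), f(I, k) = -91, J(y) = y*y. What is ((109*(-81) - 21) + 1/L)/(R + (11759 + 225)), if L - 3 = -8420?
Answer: -74490451/87949233 ≈ -0.84697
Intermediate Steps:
L = -8417 (L = 3 - 8420 = -8417)
J(y) = y²
R = -1535 (R = -91 - 1*38² = -91 - 1*1444 = -91 - 1444 = -1535)
((109*(-81) - 21) + 1/L)/(R + (11759 + 225)) = ((109*(-81) - 21) + 1/(-8417))/(-1535 + (11759 + 225)) = ((-8829 - 21) - 1/8417)/(-1535 + 11984) = (-8850 - 1/8417)/10449 = -74490451/8417*1/10449 = -74490451/87949233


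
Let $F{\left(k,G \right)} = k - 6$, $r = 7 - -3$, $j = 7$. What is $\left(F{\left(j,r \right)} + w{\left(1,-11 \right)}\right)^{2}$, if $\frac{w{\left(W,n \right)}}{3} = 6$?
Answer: $361$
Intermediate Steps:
$r = 10$ ($r = 7 + 3 = 10$)
$w{\left(W,n \right)} = 18$ ($w{\left(W,n \right)} = 3 \cdot 6 = 18$)
$F{\left(k,G \right)} = -6 + k$
$\left(F{\left(j,r \right)} + w{\left(1,-11 \right)}\right)^{2} = \left(\left(-6 + 7\right) + 18\right)^{2} = \left(1 + 18\right)^{2} = 19^{2} = 361$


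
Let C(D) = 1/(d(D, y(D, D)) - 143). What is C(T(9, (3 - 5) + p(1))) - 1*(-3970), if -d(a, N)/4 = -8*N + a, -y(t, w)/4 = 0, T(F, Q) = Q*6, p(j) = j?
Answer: 472429/119 ≈ 3970.0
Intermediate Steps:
T(F, Q) = 6*Q
y(t, w) = 0 (y(t, w) = -4*0 = 0)
d(a, N) = -4*a + 32*N (d(a, N) = -4*(-8*N + a) = -4*(a - 8*N) = -4*a + 32*N)
C(D) = 1/(-143 - 4*D) (C(D) = 1/((-4*D + 32*0) - 143) = 1/((-4*D + 0) - 143) = 1/(-4*D - 143) = 1/(-143 - 4*D))
C(T(9, (3 - 5) + p(1))) - 1*(-3970) = -1/(143 + 4*(6*((3 - 5) + 1))) - 1*(-3970) = -1/(143 + 4*(6*(-2 + 1))) + 3970 = -1/(143 + 4*(6*(-1))) + 3970 = -1/(143 + 4*(-6)) + 3970 = -1/(143 - 24) + 3970 = -1/119 + 3970 = 472429/119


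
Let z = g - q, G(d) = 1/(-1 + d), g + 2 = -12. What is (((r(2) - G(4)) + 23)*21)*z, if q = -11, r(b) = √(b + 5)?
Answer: -1428 - 63*√7 ≈ -1594.7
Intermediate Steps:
g = -14 (g = -2 - 12 = -14)
r(b) = √(5 + b)
z = -3 (z = -14 - 1*(-11) = -14 + 11 = -3)
(((r(2) - G(4)) + 23)*21)*z = (((√(5 + 2) - 1/(-1 + 4)) + 23)*21)*(-3) = (((√7 - 1/3) + 23)*21)*(-3) = (((√7 - 1*⅓) + 23)*21)*(-3) = (((√7 - ⅓) + 23)*21)*(-3) = (((-⅓ + √7) + 23)*21)*(-3) = ((68/3 + √7)*21)*(-3) = (476 + 21*√7)*(-3) = -1428 - 63*√7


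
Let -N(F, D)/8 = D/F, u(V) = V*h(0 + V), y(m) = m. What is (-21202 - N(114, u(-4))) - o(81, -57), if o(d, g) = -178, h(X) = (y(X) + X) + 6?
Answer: -1198336/57 ≈ -21023.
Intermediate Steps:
h(X) = 6 + 2*X (h(X) = (X + X) + 6 = 2*X + 6 = 6 + 2*X)
u(V) = V*(6 + 2*V) (u(V) = V*(6 + 2*(0 + V)) = V*(6 + 2*V))
N(F, D) = -8*D/F
(-21202 - N(114, u(-4))) - o(81, -57) = (-21202 - (-8)*2*(-4)*(3 - 4)/114) - 1*(-178) = (-21202 - (-8)*2*(-4)*(-1)/114) + 178 = (-21202 - (-8)*8/114) + 178 = (-21202 - 1*(-32/57)) + 178 = (-21202 + 32/57) + 178 = -1208482/57 + 178 = -1198336/57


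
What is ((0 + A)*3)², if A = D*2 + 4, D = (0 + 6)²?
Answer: 51984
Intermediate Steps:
D = 36 (D = 6² = 36)
A = 76 (A = 36*2 + 4 = 72 + 4 = 76)
((0 + A)*3)² = ((0 + 76)*3)² = (76*3)² = 228² = 51984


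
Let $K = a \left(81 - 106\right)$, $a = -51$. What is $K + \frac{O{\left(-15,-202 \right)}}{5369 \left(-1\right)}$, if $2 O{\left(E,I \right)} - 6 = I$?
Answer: $\frac{977939}{767} \approx 1275.0$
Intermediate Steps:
$O{\left(E,I \right)} = 3 + \frac{I}{2}$
$K = 1275$ ($K = - 51 \left(81 - 106\right) = \left(-51\right) \left(-25\right) = 1275$)
$K + \frac{O{\left(-15,-202 \right)}}{5369 \left(-1\right)} = 1275 + \frac{3 + \frac{1}{2} \left(-202\right)}{5369 \left(-1\right)} = 1275 + \frac{3 - 101}{-5369} = 1275 - - \frac{14}{767} = 1275 + \frac{14}{767} = \frac{977939}{767}$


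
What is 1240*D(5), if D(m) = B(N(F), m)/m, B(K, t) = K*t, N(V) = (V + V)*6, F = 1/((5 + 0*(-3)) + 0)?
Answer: 2976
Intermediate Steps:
F = 1/5 (F = 1/((5 + 0) + 0) = 1/(5 + 0) = 1/5 ≈ 0.20000)
N(V) = 12*V (N(V) = (2*V)*6 = 12*V)
D(m) = 12/5 (D(m) = ((12*(1/5))*m)/m = (12*m/5)/m = 12/5)
1240*D(5) = 1240*(12/5) = 2976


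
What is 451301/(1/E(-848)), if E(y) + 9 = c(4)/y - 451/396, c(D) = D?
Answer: -4367239777/954 ≈ -4.5778e+6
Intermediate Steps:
E(y) = -365/36 + 4/y (E(y) = -9 + (4/y - 451/396) = -9 + (4/y - 451*1/396) = -9 + (4/y - 41/36) = -9 + (-41/36 + 4/y) = -365/36 + 4/y)
451301/(1/E(-848)) = 451301/(1/(-365/36 + 4/(-848))) = 451301/(1/(-365/36 + 4*(-1/848))) = 451301/(1/(-365/36 - 1/212)) = 451301/(1/(-9677/954)) = 451301/(-954/9677) = 451301*(-9677/954) = -4367239777/954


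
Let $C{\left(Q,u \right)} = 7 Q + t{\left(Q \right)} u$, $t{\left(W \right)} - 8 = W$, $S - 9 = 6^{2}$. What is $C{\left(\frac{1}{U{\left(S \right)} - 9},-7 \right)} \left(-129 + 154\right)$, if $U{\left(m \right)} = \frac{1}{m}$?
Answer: $-1400$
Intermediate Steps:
$S = 45$ ($S = 9 + 6^{2} = 9 + 36 = 45$)
$t{\left(W \right)} = 8 + W$
$C{\left(Q,u \right)} = 7 Q + u \left(8 + Q\right)$ ($C{\left(Q,u \right)} = 7 Q + \left(8 + Q\right) u = 7 Q + u \left(8 + Q\right)$)
$C{\left(\frac{1}{U{\left(S \right)} - 9},-7 \right)} \left(-129 + 154\right) = \left(\frac{7}{\frac{1}{45} - 9} - 7 \left(8 + \frac{1}{\frac{1}{45} - 9}\right)\right) \left(-129 + 154\right) = \left(\frac{7}{\frac{1}{45} - 9} - 7 \left(8 + \frac{1}{\frac{1}{45} - 9}\right)\right) 25 = \left(\frac{7}{- \frac{404}{45}} - 7 \left(8 + \frac{1}{- \frac{404}{45}}\right)\right) 25 = \left(7 \left(- \frac{45}{404}\right) - 7 \left(8 - \frac{45}{404}\right)\right) 25 = \left(- \frac{315}{404} - \frac{22309}{404}\right) 25 = \left(-56\right) 25 = -1400$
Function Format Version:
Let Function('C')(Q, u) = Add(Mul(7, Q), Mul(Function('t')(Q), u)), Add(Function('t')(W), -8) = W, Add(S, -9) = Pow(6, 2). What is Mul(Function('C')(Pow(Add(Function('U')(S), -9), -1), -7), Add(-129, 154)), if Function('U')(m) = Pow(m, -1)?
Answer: -1400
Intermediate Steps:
S = 45 (S = Add(9, Pow(6, 2)) = Add(9, 36) = 45)
Function('t')(W) = Add(8, W)
Function('C')(Q, u) = Add(Mul(7, Q), Mul(u, Add(8, Q))) (Function('C')(Q, u) = Add(Mul(7, Q), Mul(Add(8, Q), u)) = Add(Mul(7, Q), Mul(u, Add(8, Q))))
Mul(Function('C')(Pow(Add(Function('U')(S), -9), -1), -7), Add(-129, 154)) = Mul(Add(Mul(7, Pow(Add(Pow(45, -1), -9), -1)), Mul(-7, Add(8, Pow(Add(Pow(45, -1), -9), -1)))), Add(-129, 154)) = Mul(Add(Mul(7, Pow(Add(Rational(1, 45), -9), -1)), Mul(-7, Add(8, Pow(Add(Rational(1, 45), -9), -1)))), 25) = Mul(Add(Mul(7, Pow(Rational(-404, 45), -1)), Mul(-7, Add(8, Pow(Rational(-404, 45), -1)))), 25) = Mul(Add(Mul(7, Rational(-45, 404)), Mul(-7, Add(8, Rational(-45, 404)))), 25) = Mul(Add(Rational(-315, 404), Mul(-7, Rational(3187, 404))), 25) = Mul(Add(Rational(-315, 404), Rational(-22309, 404)), 25) = Mul(-56, 25) = -1400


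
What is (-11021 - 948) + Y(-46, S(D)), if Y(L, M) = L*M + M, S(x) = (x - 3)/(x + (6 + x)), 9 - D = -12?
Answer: -95887/8 ≈ -11986.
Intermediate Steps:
D = 21 (D = 9 - 1*(-12) = 9 + 12 = 21)
S(x) = (-3 + x)/(6 + 2*x)
Y(L, M) = M + L*M
(-11021 - 948) + Y(-46, S(D)) = (-11021 - 948) + ((-3 + 21)/(2*(3 + 21)))*(1 - 46) = -11969 + ((½)*18/24)*(-45) = -11969 + ((½)*(1/24)*18)*(-45) = -11969 + (3/8)*(-45) = -11969 - 135/8 = -95887/8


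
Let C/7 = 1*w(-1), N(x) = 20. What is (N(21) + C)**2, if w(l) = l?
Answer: 169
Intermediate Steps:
C = -7 (C = 7*(1*(-1)) = 7*(-1) = -7)
(N(21) + C)**2 = (20 - 7)**2 = 13**2 = 169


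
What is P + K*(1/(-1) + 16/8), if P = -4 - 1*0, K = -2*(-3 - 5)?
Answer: 12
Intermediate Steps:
K = 16 (K = -2*(-8) = 16)
P = -4 (P = -4 + 0 = -4)
P + K*(1/(-1) + 16/8) = -4 + 16*(1/(-1) + 16/8) = -4 + 16*(1*(-1) + 16*(⅛)) = -4 + 16*(-1 + 2) = -4 + 16*1 = -4 + 16 = 12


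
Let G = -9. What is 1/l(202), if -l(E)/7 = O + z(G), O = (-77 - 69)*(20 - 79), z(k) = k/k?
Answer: -1/60305 ≈ -1.6582e-5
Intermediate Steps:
z(k) = 1
O = 8614 (O = -146*(-59) = 8614)
l(E) = -60305 (l(E) = -7*(8614 + 1) = -7*8615 = -60305)
1/l(202) = 1/(-60305) = -1/60305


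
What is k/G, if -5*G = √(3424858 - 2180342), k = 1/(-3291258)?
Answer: 5*√1841/157539355428 ≈ 1.3618e-9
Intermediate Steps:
k = -1/3291258 ≈ -3.0384e-7
G = -26*√1841/5 (G = -√(3424858 - 2180342)/5 = -26*√1841/5 ≈ -223.12)
k/G = -(-5*√1841/47866)/3291258 = -(-5)*√1841/157539355428 = 5*√1841/157539355428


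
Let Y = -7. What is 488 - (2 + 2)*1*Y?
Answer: 516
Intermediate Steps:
488 - (2 + 2)*1*Y = 488 - (2 + 2)*1*(-7) = 488 - 4*1*(-7) = 488 - 4*(-7) = 488 - 1*(-28) = 488 + 28 = 516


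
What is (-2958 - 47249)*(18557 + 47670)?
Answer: -3325058989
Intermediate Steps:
(-2958 - 47249)*(18557 + 47670) = -50207*66227 = -3325058989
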